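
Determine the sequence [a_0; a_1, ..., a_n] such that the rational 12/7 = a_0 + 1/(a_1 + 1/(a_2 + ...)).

Run the Euclidean algorithm on 12 and 7; the successive quotients are the partial quotients a_0, a_1, ... (each step inverts the fractional part left over by the previous one):
  12 = 1*7 + 5, so a_0 = 1.
  7 = 1*5 + 2, so a_1 = 1.
  5 = 2*2 + 1, so a_2 = 2.
  2 = 2*1 + 0, so a_3 = 2.
The remainder reaches 0 after 4 divisions, so the expansion has 4 partial quotients, read off in order.

[1; 1, 2, 2]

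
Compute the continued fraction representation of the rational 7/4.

Run the Euclidean algorithm on 7 and 4; the successive quotients are the partial quotients a_0, a_1, ... (each step inverts the fractional part left over by the previous one):
  7 = 1*4 + 3, so a_0 = 1.
  4 = 1*3 + 1, so a_1 = 1.
  3 = 3*1 + 0, so a_2 = 3.
The remainder reaches 0 after 3 divisions, so the expansion has 3 partial quotients, read off in order.

[1; 1, 3]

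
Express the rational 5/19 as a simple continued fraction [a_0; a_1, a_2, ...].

Run the Euclidean algorithm on 5 and 19; the successive quotients are the partial quotients a_0, a_1, ... (each step inverts the fractional part left over by the previous one):
  5 = 0*19 + 5, so a_0 = 0.
  19 = 3*5 + 4, so a_1 = 3.
  5 = 1*4 + 1, so a_2 = 1.
  4 = 4*1 + 0, so a_3 = 4.
The remainder reaches 0 after 4 divisions, so the expansion has 4 partial quotients, read off in order.

[0; 3, 1, 4]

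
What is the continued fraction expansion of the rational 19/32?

[0; 1, 1, 2, 6]

Run the Euclidean algorithm on 19 and 32; the successive quotients are the partial quotients a_0, a_1, ... (each step inverts the fractional part left over by the previous one):
  19 = 0*32 + 19, so a_0 = 0.
  32 = 1*19 + 13, so a_1 = 1.
  19 = 1*13 + 6, so a_2 = 1.
  13 = 2*6 + 1, so a_3 = 2.
  6 = 6*1 + 0, so a_4 = 6.
The remainder reaches 0 after 5 divisions, so the expansion has 5 partial quotients, read off in order.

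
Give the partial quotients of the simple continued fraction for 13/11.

[1; 5, 2]

Run the Euclidean algorithm on 13 and 11; the successive quotients are the partial quotients a_0, a_1, ... (each step inverts the fractional part left over by the previous one):
  13 = 1*11 + 2, so a_0 = 1.
  11 = 5*2 + 1, so a_1 = 5.
  2 = 2*1 + 0, so a_2 = 2.
The remainder reaches 0 after 3 divisions, so the expansion has 3 partial quotients, read off in order.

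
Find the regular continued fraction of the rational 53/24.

[2; 4, 1, 4]

Run the Euclidean algorithm on 53 and 24; the successive quotients are the partial quotients a_0, a_1, ... (each step inverts the fractional part left over by the previous one):
  53 = 2*24 + 5, so a_0 = 2.
  24 = 4*5 + 4, so a_1 = 4.
  5 = 1*4 + 1, so a_2 = 1.
  4 = 4*1 + 0, so a_3 = 4.
The remainder reaches 0 after 4 divisions, so the expansion has 4 partial quotients, read off in order.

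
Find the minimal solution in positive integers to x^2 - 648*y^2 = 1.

First expand sqrt(648) as a continued fraction. With x_i = (sqrt(648) + m_i)/d_i and (m_0, d_0) = (0, 1): a_0 = floor(sqrt(648)) = 25, since 25^2 = 625 <= 648 < 676 = 26^2.
Iterate m_{i+1} = d_i*a_i - m_i, d_{i+1} = (648 - m_{i+1}^2)/d_i, a_{i+1} = floor((a_0 + m_{i+1})/d_{i+1}):
  m_1 = 1*25 - 0 = 25, d_1 = (648 - 25^2)/1 = 23/1 = 23, a_1 = floor((25 + 25)/23) = 2.
  m_2 = 23*2 - 25 = 21, d_2 = (648 - 21^2)/23 = 207/23 = 9, a_2 = floor((25 + 21)/9) = 5.
  m_3 = 9*5 - 21 = 24, d_3 = (648 - 24^2)/9 = 72/9 = 8, a_3 = floor((25 + 24)/8) = 6.
  m_4 = 8*6 - 24 = 24, d_4 = (648 - 24^2)/8 = 72/8 = 9, a_4 = floor((25 + 24)/9) = 5.
  m_5 = 9*5 - 24 = 21, d_5 = (648 - 21^2)/9 = 207/9 = 23, a_5 = floor((25 + 21)/23) = 2.
  m_6 = 23*2 - 21 = 25, d_6 = (648 - 25^2)/23 = 23/23 = 1, a_6 = floor((25 + 25)/1) = 50.
  m_7 = 1*50 - 25 = 25, d_7 = (648 - 25^2)/1 = 23/1 = 23: (m_7, d_7) = (m_1, d_1) = (25, 23), so from here the quotients repeat a_1, ..., a_6; the period length is 6.
So sqrt(648) = [25; (2, 5, 6, 5, 2, 50)] with period length k = 6.
k is even, so the fundamental solution of x^2 - 648y^2 = 1 is (p_{k-1}, q_{k-1}) = (p_5, q_5); compute convergents through index 5.
Convergents (p_i = a_i*p_{i-1} + p_{i-2}, q_i = a_i*q_{i-1} + q_{i-2} with p_{-2}=0, p_{-1}=1, q_{-2}=1, q_{-1}=0):
  i=0: a_0=25, p_0 = 25*1 + 0 = 25, q_0 = 25*0 + 1 = 1.
  i=1: a_1=2, p_1 = 2*25 + 1 = 51, q_1 = 2*1 + 0 = 2.
  i=2: a_2=5, p_2 = 5*51 + 25 = 280, q_2 = 5*2 + 1 = 11.
  i=3: a_3=6, p_3 = 6*280 + 51 = 1731, q_3 = 6*11 + 2 = 68.
  i=4: a_4=5, p_4 = 5*1731 + 280 = 8935, q_4 = 5*68 + 11 = 351.
  i=5: a_5=2, p_5 = 2*8935 + 1731 = 19601, q_5 = 2*351 + 68 = 770.
Check: 19601^2 - 648*770^2 = 384199201 - 384199200 = 1, so (x, y) = (19601, 770) solves the equation, and by the theorem it is the least positive solution.

(x, y) = (19601, 770)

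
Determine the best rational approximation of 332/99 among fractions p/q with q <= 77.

Expand x = 332/99 as a continued fraction with the Euclidean algorithm:
  332 = 3*99 + 35, so a_0 = 3.
  99 = 2*35 + 29, so a_1 = 2.
  35 = 1*29 + 6, so a_2 = 1.
  29 = 4*6 + 5, so a_3 = 4.
  6 = 1*5 + 1, so a_4 = 1.
  5 = 5*1 + 0, so a_5 = 5.
so x = [3; 2, 1, 4, 1, 5].
Convergents (p_i = a_i*p_{i-1} + p_{i-2}, q_i = a_i*q_{i-1} + q_{i-2} with p_{-2}=0, p_{-1}=1, q_{-2}=1, q_{-1}=0), until the denominator exceeds 77:
  i=0: a_0=3, p_0 = 3*1 + 0 = 3, q_0 = 3*0 + 1 = 1.
  i=1: a_1=2, p_1 = 2*3 + 1 = 7, q_1 = 2*1 + 0 = 2.
  i=2: a_2=1, p_2 = 1*7 + 3 = 10, q_2 = 1*2 + 1 = 3.
  i=3: a_3=4, p_3 = 4*10 + 7 = 47, q_3 = 4*3 + 2 = 14.
  i=4: a_4=1, p_4 = 1*47 + 10 = 57, q_4 = 1*14 + 3 = 17.
  i=5: a_5=5, p_5 = 5*57 + 47 = 332, q_5 = 5*17 + 14 = 99.
q_5 = 99 > 77, so the last convergent with denominator <= 77 is p_4/q_4 = 57/17.
The closest fraction with denominator <= 77 is either p_4/q_4 or the intermediate fraction (k*p_4 + p_3)/(k*q_4 + q_3) with the largest k >= 1 whose denominator stays <= 77; these approach x as k grows, and every other convergent or intermediate fraction in range is farther away.
Largest k: floor((77 - q_3)/q_4) = floor((77 - 14)/17) = 3.
That gives (3*57 + 47)/(3*17 + 14) = 218/65.
Compare the errors: |x - 57/17| = |332*17 - 57*99|/(99*17) = 1/1683, and |x - 218/65| = |332*65 - 218*99|/(99*65) = 2/6435.
Cross-multiplying, 2*1683 = 3366 < 6435 = 1*6435, so 2/6435 is smaller: the intermediate fraction 218/65 is closer to x than 57/17.

218/65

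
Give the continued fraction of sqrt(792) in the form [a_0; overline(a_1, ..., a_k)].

Write x_i = (sqrt(792) + m_i)/d_i with (m_0, d_0) = (0, 1). a_0 = floor(sqrt(792)) = 28, since 28^2 = 784 <= 792 < 841 = 29^2.
Iterate m_{i+1} = d_i*a_i - m_i, d_{i+1} = (792 - m_{i+1}^2)/d_i, a_{i+1} = floor((a_0 + m_{i+1})/d_{i+1}):
  m_1 = 1*28 - 0 = 28, d_1 = (792 - 28^2)/1 = 8/1 = 8, a_1 = floor((28 + 28)/8) = 7.
  m_2 = 8*7 - 28 = 28, d_2 = (792 - 28^2)/8 = 8/8 = 1, a_2 = floor((28 + 28)/1) = 56.
  m_3 = 1*56 - 28 = 28, d_3 = (792 - 28^2)/1 = 8/1 = 8: (m_3, d_3) = (m_1, d_1) = (28, 8), so from here the quotients repeat a_1, a_2; the period length is 2.
Hence the expansion of sqrt(792) is a_0 = 28 followed by the repeating block 7, 56 (period 2).

[28; overline(7, 56)]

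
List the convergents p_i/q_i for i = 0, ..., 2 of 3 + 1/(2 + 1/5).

3/1, 7/2, 38/11

Using the convergent recurrence p_i = a_i*p_{i-1} + p_{i-2}, q_i = a_i*q_{i-1} + q_{i-2} with p_{-2}=0, p_{-1}=1, q_{-2}=1, q_{-1}=0:
  i=0: a_0=3, p_0 = 3*1 + 0 = 3, q_0 = 3*0 + 1 = 1.
  i=1: a_1=2, p_1 = 2*3 + 1 = 7, q_1 = 2*1 + 0 = 2.
  i=2: a_2=5, p_2 = 5*7 + 3 = 38, q_2 = 5*2 + 1 = 11.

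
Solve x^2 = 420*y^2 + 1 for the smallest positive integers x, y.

(x, y) = (41, 2)

First expand sqrt(420) as a continued fraction. With x_i = (sqrt(420) + m_i)/d_i and (m_0, d_0) = (0, 1): a_0 = floor(sqrt(420)) = 20, since 20^2 = 400 <= 420 < 441 = 21^2.
Iterate m_{i+1} = d_i*a_i - m_i, d_{i+1} = (420 - m_{i+1}^2)/d_i, a_{i+1} = floor((a_0 + m_{i+1})/d_{i+1}):
  m_1 = 1*20 - 0 = 20, d_1 = (420 - 20^2)/1 = 20/1 = 20, a_1 = floor((20 + 20)/20) = 2.
  m_2 = 20*2 - 20 = 20, d_2 = (420 - 20^2)/20 = 20/20 = 1, a_2 = floor((20 + 20)/1) = 40.
  m_3 = 1*40 - 20 = 20, d_3 = (420 - 20^2)/1 = 20/1 = 20: (m_3, d_3) = (m_1, d_1) = (20, 20), so from here the quotients repeat a_1, a_2; the period length is 2.
So sqrt(420) = [20; (2, 40)] with period length k = 2.
k is even, so the fundamental solution of x^2 - 420y^2 = 1 is (p_{k-1}, q_{k-1}) = (p_1, q_1); compute convergents through index 1.
Convergents (p_i = a_i*p_{i-1} + p_{i-2}, q_i = a_i*q_{i-1} + q_{i-2} with p_{-2}=0, p_{-1}=1, q_{-2}=1, q_{-1}=0):
  i=0: a_0=20, p_0 = 20*1 + 0 = 20, q_0 = 20*0 + 1 = 1.
  i=1: a_1=2, p_1 = 2*20 + 1 = 41, q_1 = 2*1 + 0 = 2.
Check: 41^2 - 420*2^2 = 1681 - 1680 = 1, so (x, y) = (41, 2) solves the equation, and by the theorem it is the least positive solution.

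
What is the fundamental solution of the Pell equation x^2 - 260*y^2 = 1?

(x, y) = (129, 8)

First expand sqrt(260) as a continued fraction. With x_i = (sqrt(260) + m_i)/d_i and (m_0, d_0) = (0, 1): a_0 = floor(sqrt(260)) = 16, since 16^2 = 256 <= 260 < 289 = 17^2.
Iterate m_{i+1} = d_i*a_i - m_i, d_{i+1} = (260 - m_{i+1}^2)/d_i, a_{i+1} = floor((a_0 + m_{i+1})/d_{i+1}):
  m_1 = 1*16 - 0 = 16, d_1 = (260 - 16^2)/1 = 4/1 = 4, a_1 = floor((16 + 16)/4) = 8.
  m_2 = 4*8 - 16 = 16, d_2 = (260 - 16^2)/4 = 4/4 = 1, a_2 = floor((16 + 16)/1) = 32.
  m_3 = 1*32 - 16 = 16, d_3 = (260 - 16^2)/1 = 4/1 = 4: (m_3, d_3) = (m_1, d_1) = (16, 4), so from here the quotients repeat a_1, a_2; the period length is 2.
So sqrt(260) = [16; (8, 32)] with period length k = 2.
k is even, so the fundamental solution of x^2 - 260y^2 = 1 is (p_{k-1}, q_{k-1}) = (p_1, q_1); compute convergents through index 1.
Convergents (p_i = a_i*p_{i-1} + p_{i-2}, q_i = a_i*q_{i-1} + q_{i-2} with p_{-2}=0, p_{-1}=1, q_{-2}=1, q_{-1}=0):
  i=0: a_0=16, p_0 = 16*1 + 0 = 16, q_0 = 16*0 + 1 = 1.
  i=1: a_1=8, p_1 = 8*16 + 1 = 129, q_1 = 8*1 + 0 = 8.
Check: 129^2 - 260*8^2 = 16641 - 16640 = 1, so (x, y) = (129, 8) solves the equation, and by the theorem it is the least positive solution.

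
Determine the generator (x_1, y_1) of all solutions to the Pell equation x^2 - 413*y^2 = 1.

(x, y) = (113399, 5580)

First expand sqrt(413) as a continued fraction. With x_i = (sqrt(413) + m_i)/d_i and (m_0, d_0) = (0, 1): a_0 = floor(sqrt(413)) = 20, since 20^2 = 400 <= 413 < 441 = 21^2.
Iterate m_{i+1} = d_i*a_i - m_i, d_{i+1} = (413 - m_{i+1}^2)/d_i, a_{i+1} = floor((a_0 + m_{i+1})/d_{i+1}):
  m_1 = 1*20 - 0 = 20, d_1 = (413 - 20^2)/1 = 13/1 = 13, a_1 = floor((20 + 20)/13) = 3.
  m_2 = 13*3 - 20 = 19, d_2 = (413 - 19^2)/13 = 52/13 = 4, a_2 = floor((20 + 19)/4) = 9.
  m_3 = 4*9 - 19 = 17, d_3 = (413 - 17^2)/4 = 124/4 = 31, a_3 = floor((20 + 17)/31) = 1.
  m_4 = 31*1 - 17 = 14, d_4 = (413 - 14^2)/31 = 217/31 = 7, a_4 = floor((20 + 14)/7) = 4.
  m_5 = 7*4 - 14 = 14, d_5 = (413 - 14^2)/7 = 217/7 = 31, a_5 = floor((20 + 14)/31) = 1.
  m_6 = 31*1 - 14 = 17, d_6 = (413 - 17^2)/31 = 124/31 = 4, a_6 = floor((20 + 17)/4) = 9.
  m_7 = 4*9 - 17 = 19, d_7 = (413 - 19^2)/4 = 52/4 = 13, a_7 = floor((20 + 19)/13) = 3.
  m_8 = 13*3 - 19 = 20, d_8 = (413 - 20^2)/13 = 13/13 = 1, a_8 = floor((20 + 20)/1) = 40.
  m_9 = 1*40 - 20 = 20, d_9 = (413 - 20^2)/1 = 13/1 = 13: (m_9, d_9) = (m_1, d_1) = (20, 13), so from here the quotients repeat a_1, ..., a_8; the period length is 8.
So sqrt(413) = [20; (3, 9, 1, 4, 1, 9, 3, 40)] with period length k = 8.
k is even, so the fundamental solution of x^2 - 413y^2 = 1 is (p_{k-1}, q_{k-1}) = (p_7, q_7); compute convergents through index 7.
Convergents (p_i = a_i*p_{i-1} + p_{i-2}, q_i = a_i*q_{i-1} + q_{i-2} with p_{-2}=0, p_{-1}=1, q_{-2}=1, q_{-1}=0):
  i=0: a_0=20, p_0 = 20*1 + 0 = 20, q_0 = 20*0 + 1 = 1.
  i=1: a_1=3, p_1 = 3*20 + 1 = 61, q_1 = 3*1 + 0 = 3.
  i=2: a_2=9, p_2 = 9*61 + 20 = 569, q_2 = 9*3 + 1 = 28.
  i=3: a_3=1, p_3 = 1*569 + 61 = 630, q_3 = 1*28 + 3 = 31.
  i=4: a_4=4, p_4 = 4*630 + 569 = 3089, q_4 = 4*31 + 28 = 152.
  i=5: a_5=1, p_5 = 1*3089 + 630 = 3719, q_5 = 1*152 + 31 = 183.
  i=6: a_6=9, p_6 = 9*3719 + 3089 = 36560, q_6 = 9*183 + 152 = 1799.
  i=7: a_7=3, p_7 = 3*36560 + 3719 = 113399, q_7 = 3*1799 + 183 = 5580.
Check: 113399^2 - 413*5580^2 = 12859333201 - 12859333200 = 1, so (x, y) = (113399, 5580) solves the equation, and by the theorem it is the least positive solution.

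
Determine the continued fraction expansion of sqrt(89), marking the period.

Write x_i = (sqrt(89) + m_i)/d_i with (m_0, d_0) = (0, 1). a_0 = floor(sqrt(89)) = 9, since 9^2 = 81 <= 89 < 100 = 10^2.
Iterate m_{i+1} = d_i*a_i - m_i, d_{i+1} = (89 - m_{i+1}^2)/d_i, a_{i+1} = floor((a_0 + m_{i+1})/d_{i+1}):
  m_1 = 1*9 - 0 = 9, d_1 = (89 - 9^2)/1 = 8/1 = 8, a_1 = floor((9 + 9)/8) = 2.
  m_2 = 8*2 - 9 = 7, d_2 = (89 - 7^2)/8 = 40/8 = 5, a_2 = floor((9 + 7)/5) = 3.
  m_3 = 5*3 - 7 = 8, d_3 = (89 - 8^2)/5 = 25/5 = 5, a_3 = floor((9 + 8)/5) = 3.
  m_4 = 5*3 - 8 = 7, d_4 = (89 - 7^2)/5 = 40/5 = 8, a_4 = floor((9 + 7)/8) = 2.
  m_5 = 8*2 - 7 = 9, d_5 = (89 - 9^2)/8 = 8/8 = 1, a_5 = floor((9 + 9)/1) = 18.
  m_6 = 1*18 - 9 = 9, d_6 = (89 - 9^2)/1 = 8/1 = 8: (m_6, d_6) = (m_1, d_1) = (9, 8), so from here the quotients repeat a_1, ..., a_5; the period length is 5.
Hence the expansion of sqrt(89) is a_0 = 9 followed by the repeating block 2, 3, 3, 2, 18 (period 5).

[9; (2, 3, 3, 2, 18)]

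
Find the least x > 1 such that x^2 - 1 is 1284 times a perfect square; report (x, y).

(x, y) = (215, 6)

First expand sqrt(1284) as a continued fraction. With x_i = (sqrt(1284) + m_i)/d_i and (m_0, d_0) = (0, 1): a_0 = floor(sqrt(1284)) = 35, since 35^2 = 1225 <= 1284 < 1296 = 36^2.
Iterate m_{i+1} = d_i*a_i - m_i, d_{i+1} = (1284 - m_{i+1}^2)/d_i, a_{i+1} = floor((a_0 + m_{i+1})/d_{i+1}):
  m_1 = 1*35 - 0 = 35, d_1 = (1284 - 35^2)/1 = 59/1 = 59, a_1 = floor((35 + 35)/59) = 1.
  m_2 = 59*1 - 35 = 24, d_2 = (1284 - 24^2)/59 = 708/59 = 12, a_2 = floor((35 + 24)/12) = 4.
  m_3 = 12*4 - 24 = 24, d_3 = (1284 - 24^2)/12 = 708/12 = 59, a_3 = floor((35 + 24)/59) = 1.
  m_4 = 59*1 - 24 = 35, d_4 = (1284 - 35^2)/59 = 59/59 = 1, a_4 = floor((35 + 35)/1) = 70.
  m_5 = 1*70 - 35 = 35, d_5 = (1284 - 35^2)/1 = 59/1 = 59: (m_5, d_5) = (m_1, d_1) = (35, 59), so from here the quotients repeat a_1, ..., a_4; the period length is 4.
So sqrt(1284) = [35; (1, 4, 1, 70)] with period length k = 4.
k is even, so the fundamental solution of x^2 - 1284y^2 = 1 is (p_{k-1}, q_{k-1}) = (p_3, q_3); compute convergents through index 3.
Convergents (p_i = a_i*p_{i-1} + p_{i-2}, q_i = a_i*q_{i-1} + q_{i-2} with p_{-2}=0, p_{-1}=1, q_{-2}=1, q_{-1}=0):
  i=0: a_0=35, p_0 = 35*1 + 0 = 35, q_0 = 35*0 + 1 = 1.
  i=1: a_1=1, p_1 = 1*35 + 1 = 36, q_1 = 1*1 + 0 = 1.
  i=2: a_2=4, p_2 = 4*36 + 35 = 179, q_2 = 4*1 + 1 = 5.
  i=3: a_3=1, p_3 = 1*179 + 36 = 215, q_3 = 1*5 + 1 = 6.
Check: 215^2 - 1284*6^2 = 46225 - 46224 = 1, so (x, y) = (215, 6) solves the equation, and by the theorem it is the least positive solution.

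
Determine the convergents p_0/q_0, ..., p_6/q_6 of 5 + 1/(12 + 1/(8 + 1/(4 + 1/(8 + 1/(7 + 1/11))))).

Using the convergent recurrence p_i = a_i*p_{i-1} + p_{i-2}, q_i = a_i*q_{i-1} + q_{i-2} with p_{-2}=0, p_{-1}=1, q_{-2}=1, q_{-1}=0:
  i=0: a_0=5, p_0 = 5*1 + 0 = 5, q_0 = 5*0 + 1 = 1.
  i=1: a_1=12, p_1 = 12*5 + 1 = 61, q_1 = 12*1 + 0 = 12.
  i=2: a_2=8, p_2 = 8*61 + 5 = 493, q_2 = 8*12 + 1 = 97.
  i=3: a_3=4, p_3 = 4*493 + 61 = 2033, q_3 = 4*97 + 12 = 400.
  i=4: a_4=8, p_4 = 8*2033 + 493 = 16757, q_4 = 8*400 + 97 = 3297.
  i=5: a_5=7, p_5 = 7*16757 + 2033 = 119332, q_5 = 7*3297 + 400 = 23479.
  i=6: a_6=11, p_6 = 11*119332 + 16757 = 1329409, q_6 = 11*23479 + 3297 = 261566.

5/1, 61/12, 493/97, 2033/400, 16757/3297, 119332/23479, 1329409/261566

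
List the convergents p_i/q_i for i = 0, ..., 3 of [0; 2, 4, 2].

0/1, 1/2, 4/9, 9/20

Using the convergent recurrence p_i = a_i*p_{i-1} + p_{i-2}, q_i = a_i*q_{i-1} + q_{i-2} with p_{-2}=0, p_{-1}=1, q_{-2}=1, q_{-1}=0:
  i=0: a_0=0, p_0 = 0*1 + 0 = 0, q_0 = 0*0 + 1 = 1.
  i=1: a_1=2, p_1 = 2*0 + 1 = 1, q_1 = 2*1 + 0 = 2.
  i=2: a_2=4, p_2 = 4*1 + 0 = 4, q_2 = 4*2 + 1 = 9.
  i=3: a_3=2, p_3 = 2*4 + 1 = 9, q_3 = 2*9 + 2 = 20.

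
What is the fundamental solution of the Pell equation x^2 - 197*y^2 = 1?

First expand sqrt(197) as a continued fraction. With x_i = (sqrt(197) + m_i)/d_i and (m_0, d_0) = (0, 1): a_0 = floor(sqrt(197)) = 14, since 14^2 = 196 <= 197 < 225 = 15^2.
Iterate m_{i+1} = d_i*a_i - m_i, d_{i+1} = (197 - m_{i+1}^2)/d_i, a_{i+1} = floor((a_0 + m_{i+1})/d_{i+1}):
  m_1 = 1*14 - 0 = 14, d_1 = (197 - 14^2)/1 = 1/1 = 1, a_1 = floor((14 + 14)/1) = 28.
  m_2 = 1*28 - 14 = 14, d_2 = (197 - 14^2)/1 = 1/1 = 1: (m_2, d_2) = (m_1, d_1) = (14, 1), so from here the quotient a_1 repeats; the period length is 1.
So sqrt(197) = [14; (28)] with period length k = 1.
k is odd, so (p_{k-1}, q_{k-1}) only solves x^2 - 197y^2 = -1 and the fundamental solution of x^2 - 197y^2 = 1 is (p_{2k-1}, q_{2k-1}) = (p_1, q_1); compute convergents through index 1, running through the period twice.
Convergents (p_i = a_i*p_{i-1} + p_{i-2}, q_i = a_i*q_{i-1} + q_{i-2} with p_{-2}=0, p_{-1}=1, q_{-2}=1, q_{-1}=0):
  i=0: a_0=14, p_0 = 14*1 + 0 = 14, q_0 = 14*0 + 1 = 1.
  i=1: a_1=28, p_1 = 28*14 + 1 = 393, q_1 = 28*1 + 0 = 28.
Indeed p_0^2 - 197*q_0^2 = 196 - 197 = -1, not +1.
Check: 393^2 - 197*28^2 = 154449 - 154448 = 1, so (x, y) = (393, 28) solves the equation, and by the theorem it is the least positive solution.

(x, y) = (393, 28)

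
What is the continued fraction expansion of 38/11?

Run the Euclidean algorithm on 38 and 11; the successive quotients are the partial quotients a_0, a_1, ... (each step inverts the fractional part left over by the previous one):
  38 = 3*11 + 5, so a_0 = 3.
  11 = 2*5 + 1, so a_1 = 2.
  5 = 5*1 + 0, so a_2 = 5.
The remainder reaches 0 after 3 divisions, so the expansion has 3 partial quotients, read off in order.

[3; 2, 5]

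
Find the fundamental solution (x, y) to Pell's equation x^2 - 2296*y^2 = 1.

(x, y) = (575, 12)

First expand sqrt(2296) as a continued fraction. With x_i = (sqrt(2296) + m_i)/d_i and (m_0, d_0) = (0, 1): a_0 = floor(sqrt(2296)) = 47, since 47^2 = 2209 <= 2296 < 2304 = 48^2.
Iterate m_{i+1} = d_i*a_i - m_i, d_{i+1} = (2296 - m_{i+1}^2)/d_i, a_{i+1} = floor((a_0 + m_{i+1})/d_{i+1}):
  m_1 = 1*47 - 0 = 47, d_1 = (2296 - 47^2)/1 = 87/1 = 87, a_1 = floor((47 + 47)/87) = 1.
  m_2 = 87*1 - 47 = 40, d_2 = (2296 - 40^2)/87 = 696/87 = 8, a_2 = floor((47 + 40)/8) = 10.
  m_3 = 8*10 - 40 = 40, d_3 = (2296 - 40^2)/8 = 696/8 = 87, a_3 = floor((47 + 40)/87) = 1.
  m_4 = 87*1 - 40 = 47, d_4 = (2296 - 47^2)/87 = 87/87 = 1, a_4 = floor((47 + 47)/1) = 94.
  m_5 = 1*94 - 47 = 47, d_5 = (2296 - 47^2)/1 = 87/1 = 87: (m_5, d_5) = (m_1, d_1) = (47, 87), so from here the quotients repeat a_1, ..., a_4; the period length is 4.
So sqrt(2296) = [47; (1, 10, 1, 94)] with period length k = 4.
k is even, so the fundamental solution of x^2 - 2296y^2 = 1 is (p_{k-1}, q_{k-1}) = (p_3, q_3); compute convergents through index 3.
Convergents (p_i = a_i*p_{i-1} + p_{i-2}, q_i = a_i*q_{i-1} + q_{i-2} with p_{-2}=0, p_{-1}=1, q_{-2}=1, q_{-1}=0):
  i=0: a_0=47, p_0 = 47*1 + 0 = 47, q_0 = 47*0 + 1 = 1.
  i=1: a_1=1, p_1 = 1*47 + 1 = 48, q_1 = 1*1 + 0 = 1.
  i=2: a_2=10, p_2 = 10*48 + 47 = 527, q_2 = 10*1 + 1 = 11.
  i=3: a_3=1, p_3 = 1*527 + 48 = 575, q_3 = 1*11 + 1 = 12.
Check: 575^2 - 2296*12^2 = 330625 - 330624 = 1, so (x, y) = (575, 12) solves the equation, and by the theorem it is the least positive solution.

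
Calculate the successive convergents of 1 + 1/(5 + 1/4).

1/1, 6/5, 25/21

Using the convergent recurrence p_i = a_i*p_{i-1} + p_{i-2}, q_i = a_i*q_{i-1} + q_{i-2} with p_{-2}=0, p_{-1}=1, q_{-2}=1, q_{-1}=0:
  i=0: a_0=1, p_0 = 1*1 + 0 = 1, q_0 = 1*0 + 1 = 1.
  i=1: a_1=5, p_1 = 5*1 + 1 = 6, q_1 = 5*1 + 0 = 5.
  i=2: a_2=4, p_2 = 4*6 + 1 = 25, q_2 = 4*5 + 1 = 21.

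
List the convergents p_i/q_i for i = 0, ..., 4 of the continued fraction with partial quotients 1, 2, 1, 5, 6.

1/1, 3/2, 4/3, 23/17, 142/105

Using the convergent recurrence p_i = a_i*p_{i-1} + p_{i-2}, q_i = a_i*q_{i-1} + q_{i-2} with p_{-2}=0, p_{-1}=1, q_{-2}=1, q_{-1}=0:
  i=0: a_0=1, p_0 = 1*1 + 0 = 1, q_0 = 1*0 + 1 = 1.
  i=1: a_1=2, p_1 = 2*1 + 1 = 3, q_1 = 2*1 + 0 = 2.
  i=2: a_2=1, p_2 = 1*3 + 1 = 4, q_2 = 1*2 + 1 = 3.
  i=3: a_3=5, p_3 = 5*4 + 3 = 23, q_3 = 5*3 + 2 = 17.
  i=4: a_4=6, p_4 = 6*23 + 4 = 142, q_4 = 6*17 + 3 = 105.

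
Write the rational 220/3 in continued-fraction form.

Run the Euclidean algorithm on 220 and 3; the successive quotients are the partial quotients a_0, a_1, ... (each step inverts the fractional part left over by the previous one):
  220 = 73*3 + 1, so a_0 = 73.
  3 = 3*1 + 0, so a_1 = 3.
The remainder reaches 0 after 2 divisions, so the expansion has 2 partial quotients, read off in order.

[73; 3]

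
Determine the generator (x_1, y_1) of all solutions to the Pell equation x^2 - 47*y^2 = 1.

First expand sqrt(47) as a continued fraction. With x_i = (sqrt(47) + m_i)/d_i and (m_0, d_0) = (0, 1): a_0 = floor(sqrt(47)) = 6, since 6^2 = 36 <= 47 < 49 = 7^2.
Iterate m_{i+1} = d_i*a_i - m_i, d_{i+1} = (47 - m_{i+1}^2)/d_i, a_{i+1} = floor((a_0 + m_{i+1})/d_{i+1}):
  m_1 = 1*6 - 0 = 6, d_1 = (47 - 6^2)/1 = 11/1 = 11, a_1 = floor((6 + 6)/11) = 1.
  m_2 = 11*1 - 6 = 5, d_2 = (47 - 5^2)/11 = 22/11 = 2, a_2 = floor((6 + 5)/2) = 5.
  m_3 = 2*5 - 5 = 5, d_3 = (47 - 5^2)/2 = 22/2 = 11, a_3 = floor((6 + 5)/11) = 1.
  m_4 = 11*1 - 5 = 6, d_4 = (47 - 6^2)/11 = 11/11 = 1, a_4 = floor((6 + 6)/1) = 12.
  m_5 = 1*12 - 6 = 6, d_5 = (47 - 6^2)/1 = 11/1 = 11: (m_5, d_5) = (m_1, d_1) = (6, 11), so from here the quotients repeat a_1, ..., a_4; the period length is 4.
So sqrt(47) = [6; (1, 5, 1, 12)] with period length k = 4.
k is even, so the fundamental solution of x^2 - 47y^2 = 1 is (p_{k-1}, q_{k-1}) = (p_3, q_3); compute convergents through index 3.
Convergents (p_i = a_i*p_{i-1} + p_{i-2}, q_i = a_i*q_{i-1} + q_{i-2} with p_{-2}=0, p_{-1}=1, q_{-2}=1, q_{-1}=0):
  i=0: a_0=6, p_0 = 6*1 + 0 = 6, q_0 = 6*0 + 1 = 1.
  i=1: a_1=1, p_1 = 1*6 + 1 = 7, q_1 = 1*1 + 0 = 1.
  i=2: a_2=5, p_2 = 5*7 + 6 = 41, q_2 = 5*1 + 1 = 6.
  i=3: a_3=1, p_3 = 1*41 + 7 = 48, q_3 = 1*6 + 1 = 7.
Check: 48^2 - 47*7^2 = 2304 - 2303 = 1, so (x, y) = (48, 7) solves the equation, and by the theorem it is the least positive solution.

(x, y) = (48, 7)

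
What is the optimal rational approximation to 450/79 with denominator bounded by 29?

131/23

Expand x = 450/79 as a continued fraction with the Euclidean algorithm:
  450 = 5*79 + 55, so a_0 = 5.
  79 = 1*55 + 24, so a_1 = 1.
  55 = 2*24 + 7, so a_2 = 2.
  24 = 3*7 + 3, so a_3 = 3.
  7 = 2*3 + 1, so a_4 = 2.
  3 = 3*1 + 0, so a_5 = 3.
so x = [5; 1, 2, 3, 2, 3].
Convergents (p_i = a_i*p_{i-1} + p_{i-2}, q_i = a_i*q_{i-1} + q_{i-2} with p_{-2}=0, p_{-1}=1, q_{-2}=1, q_{-1}=0), until the denominator exceeds 29:
  i=0: a_0=5, p_0 = 5*1 + 0 = 5, q_0 = 5*0 + 1 = 1.
  i=1: a_1=1, p_1 = 1*5 + 1 = 6, q_1 = 1*1 + 0 = 1.
  i=2: a_2=2, p_2 = 2*6 + 5 = 17, q_2 = 2*1 + 1 = 3.
  i=3: a_3=3, p_3 = 3*17 + 6 = 57, q_3 = 3*3 + 1 = 10.
  i=4: a_4=2, p_4 = 2*57 + 17 = 131, q_4 = 2*10 + 3 = 23.
  i=5: a_5=3, p_5 = 3*131 + 57 = 450, q_5 = 3*23 + 10 = 79.
q_5 = 79 > 29, so the last convergent with denominator <= 29 is p_4/q_4 = 131/23.
The closest fraction with denominator <= 29 is either p_4/q_4 or the intermediate fraction (k*p_4 + p_3)/(k*q_4 + q_3) with the largest k >= 1 whose denominator stays <= 29; these approach x as k grows, and every other convergent or intermediate fraction in range is farther away.
Largest k: floor((29 - q_3)/q_4) = floor((29 - 10)/23) = 0.
Since k = 0, no intermediate fraction beyond p_4/q_4 has denominator <= 29, so the convergent 131/23 is the closest (its error is |450*23 - 131*79|/(79*23) = 1/1817).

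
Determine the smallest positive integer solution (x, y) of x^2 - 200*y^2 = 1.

(x, y) = (99, 7)

First expand sqrt(200) as a continued fraction. With x_i = (sqrt(200) + m_i)/d_i and (m_0, d_0) = (0, 1): a_0 = floor(sqrt(200)) = 14, since 14^2 = 196 <= 200 < 225 = 15^2.
Iterate m_{i+1} = d_i*a_i - m_i, d_{i+1} = (200 - m_{i+1}^2)/d_i, a_{i+1} = floor((a_0 + m_{i+1})/d_{i+1}):
  m_1 = 1*14 - 0 = 14, d_1 = (200 - 14^2)/1 = 4/1 = 4, a_1 = floor((14 + 14)/4) = 7.
  m_2 = 4*7 - 14 = 14, d_2 = (200 - 14^2)/4 = 4/4 = 1, a_2 = floor((14 + 14)/1) = 28.
  m_3 = 1*28 - 14 = 14, d_3 = (200 - 14^2)/1 = 4/1 = 4: (m_3, d_3) = (m_1, d_1) = (14, 4), so from here the quotients repeat a_1, a_2; the period length is 2.
So sqrt(200) = [14; (7, 28)] with period length k = 2.
k is even, so the fundamental solution of x^2 - 200y^2 = 1 is (p_{k-1}, q_{k-1}) = (p_1, q_1); compute convergents through index 1.
Convergents (p_i = a_i*p_{i-1} + p_{i-2}, q_i = a_i*q_{i-1} + q_{i-2} with p_{-2}=0, p_{-1}=1, q_{-2}=1, q_{-1}=0):
  i=0: a_0=14, p_0 = 14*1 + 0 = 14, q_0 = 14*0 + 1 = 1.
  i=1: a_1=7, p_1 = 7*14 + 1 = 99, q_1 = 7*1 + 0 = 7.
Check: 99^2 - 200*7^2 = 9801 - 9800 = 1, so (x, y) = (99, 7) solves the equation, and by the theorem it is the least positive solution.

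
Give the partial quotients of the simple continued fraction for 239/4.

Run the Euclidean algorithm on 239 and 4; the successive quotients are the partial quotients a_0, a_1, ... (each step inverts the fractional part left over by the previous one):
  239 = 59*4 + 3, so a_0 = 59.
  4 = 1*3 + 1, so a_1 = 1.
  3 = 3*1 + 0, so a_2 = 3.
The remainder reaches 0 after 3 divisions, so the expansion has 3 partial quotients, read off in order.

[59; 1, 3]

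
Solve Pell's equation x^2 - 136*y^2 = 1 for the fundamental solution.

(x, y) = (35, 3)

First expand sqrt(136) as a continued fraction. With x_i = (sqrt(136) + m_i)/d_i and (m_0, d_0) = (0, 1): a_0 = floor(sqrt(136)) = 11, since 11^2 = 121 <= 136 < 144 = 12^2.
Iterate m_{i+1} = d_i*a_i - m_i, d_{i+1} = (136 - m_{i+1}^2)/d_i, a_{i+1} = floor((a_0 + m_{i+1})/d_{i+1}):
  m_1 = 1*11 - 0 = 11, d_1 = (136 - 11^2)/1 = 15/1 = 15, a_1 = floor((11 + 11)/15) = 1.
  m_2 = 15*1 - 11 = 4, d_2 = (136 - 4^2)/15 = 120/15 = 8, a_2 = floor((11 + 4)/8) = 1.
  m_3 = 8*1 - 4 = 4, d_3 = (136 - 4^2)/8 = 120/8 = 15, a_3 = floor((11 + 4)/15) = 1.
  m_4 = 15*1 - 4 = 11, d_4 = (136 - 11^2)/15 = 15/15 = 1, a_4 = floor((11 + 11)/1) = 22.
  m_5 = 1*22 - 11 = 11, d_5 = (136 - 11^2)/1 = 15/1 = 15: (m_5, d_5) = (m_1, d_1) = (11, 15), so from here the quotients repeat a_1, ..., a_4; the period length is 4.
So sqrt(136) = [11; (1, 1, 1, 22)] with period length k = 4.
k is even, so the fundamental solution of x^2 - 136y^2 = 1 is (p_{k-1}, q_{k-1}) = (p_3, q_3); compute convergents through index 3.
Convergents (p_i = a_i*p_{i-1} + p_{i-2}, q_i = a_i*q_{i-1} + q_{i-2} with p_{-2}=0, p_{-1}=1, q_{-2}=1, q_{-1}=0):
  i=0: a_0=11, p_0 = 11*1 + 0 = 11, q_0 = 11*0 + 1 = 1.
  i=1: a_1=1, p_1 = 1*11 + 1 = 12, q_1 = 1*1 + 0 = 1.
  i=2: a_2=1, p_2 = 1*12 + 11 = 23, q_2 = 1*1 + 1 = 2.
  i=3: a_3=1, p_3 = 1*23 + 12 = 35, q_3 = 1*2 + 1 = 3.
Check: 35^2 - 136*3^2 = 1225 - 1224 = 1, so (x, y) = (35, 3) solves the equation, and by the theorem it is the least positive solution.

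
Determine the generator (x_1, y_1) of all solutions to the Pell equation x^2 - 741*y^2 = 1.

(x, y) = (7352695, 270108)

First expand sqrt(741) as a continued fraction. With x_i = (sqrt(741) + m_i)/d_i and (m_0, d_0) = (0, 1): a_0 = floor(sqrt(741)) = 27, since 27^2 = 729 <= 741 < 784 = 28^2.
Iterate m_{i+1} = d_i*a_i - m_i, d_{i+1} = (741 - m_{i+1}^2)/d_i, a_{i+1} = floor((a_0 + m_{i+1})/d_{i+1}):
  m_1 = 1*27 - 0 = 27, d_1 = (741 - 27^2)/1 = 12/1 = 12, a_1 = floor((27 + 27)/12) = 4.
  m_2 = 12*4 - 27 = 21, d_2 = (741 - 21^2)/12 = 300/12 = 25, a_2 = floor((27 + 21)/25) = 1.
  m_3 = 25*1 - 21 = 4, d_3 = (741 - 4^2)/25 = 725/25 = 29, a_3 = floor((27 + 4)/29) = 1.
  m_4 = 29*1 - 4 = 25, d_4 = (741 - 25^2)/29 = 116/29 = 4, a_4 = floor((27 + 25)/4) = 13.
  m_5 = 4*13 - 25 = 27, d_5 = (741 - 27^2)/4 = 12/4 = 3, a_5 = floor((27 + 27)/3) = 18.
  m_6 = 3*18 - 27 = 27, d_6 = (741 - 27^2)/3 = 12/3 = 4, a_6 = floor((27 + 27)/4) = 13.
  m_7 = 4*13 - 27 = 25, d_7 = (741 - 25^2)/4 = 116/4 = 29, a_7 = floor((27 + 25)/29) = 1.
  m_8 = 29*1 - 25 = 4, d_8 = (741 - 4^2)/29 = 725/29 = 25, a_8 = floor((27 + 4)/25) = 1.
  m_9 = 25*1 - 4 = 21, d_9 = (741 - 21^2)/25 = 300/25 = 12, a_9 = floor((27 + 21)/12) = 4.
  m_10 = 12*4 - 21 = 27, d_10 = (741 - 27^2)/12 = 12/12 = 1, a_10 = floor((27 + 27)/1) = 54.
  m_11 = 1*54 - 27 = 27, d_11 = (741 - 27^2)/1 = 12/1 = 12: (m_11, d_11) = (m_1, d_1) = (27, 12), so from here the quotients repeat a_1, ..., a_10; the period length is 10.
So sqrt(741) = [27; (4, 1, 1, 13, 18, 13, 1, 1, 4, 54)] with period length k = 10.
k is even, so the fundamental solution of x^2 - 741y^2 = 1 is (p_{k-1}, q_{k-1}) = (p_9, q_9); compute convergents through index 9.
Convergents (p_i = a_i*p_{i-1} + p_{i-2}, q_i = a_i*q_{i-1} + q_{i-2} with p_{-2}=0, p_{-1}=1, q_{-2}=1, q_{-1}=0):
  i=0: a_0=27, p_0 = 27*1 + 0 = 27, q_0 = 27*0 + 1 = 1.
  i=1: a_1=4, p_1 = 4*27 + 1 = 109, q_1 = 4*1 + 0 = 4.
  i=2: a_2=1, p_2 = 1*109 + 27 = 136, q_2 = 1*4 + 1 = 5.
  i=3: a_3=1, p_3 = 1*136 + 109 = 245, q_3 = 1*5 + 4 = 9.
  i=4: a_4=13, p_4 = 13*245 + 136 = 3321, q_4 = 13*9 + 5 = 122.
  i=5: a_5=18, p_5 = 18*3321 + 245 = 60023, q_5 = 18*122 + 9 = 2205.
  i=6: a_6=13, p_6 = 13*60023 + 3321 = 783620, q_6 = 13*2205 + 122 = 28787.
  i=7: a_7=1, p_7 = 1*783620 + 60023 = 843643, q_7 = 1*28787 + 2205 = 30992.
  i=8: a_8=1, p_8 = 1*843643 + 783620 = 1627263, q_8 = 1*30992 + 28787 = 59779.
  i=9: a_9=4, p_9 = 4*1627263 + 843643 = 7352695, q_9 = 4*59779 + 30992 = 270108.
Check: 7352695^2 - 741*270108^2 = 54062123763025 - 54062123763024 = 1, so (x, y) = (7352695, 270108) solves the equation, and by the theorem it is the least positive solution.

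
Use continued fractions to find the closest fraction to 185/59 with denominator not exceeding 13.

22/7

Expand x = 185/59 as a continued fraction with the Euclidean algorithm:
  185 = 3*59 + 8, so a_0 = 3.
  59 = 7*8 + 3, so a_1 = 7.
  8 = 2*3 + 2, so a_2 = 2.
  3 = 1*2 + 1, so a_3 = 1.
  2 = 2*1 + 0, so a_4 = 2.
so x = [3; 7, 2, 1, 2].
Convergents (p_i = a_i*p_{i-1} + p_{i-2}, q_i = a_i*q_{i-1} + q_{i-2} with p_{-2}=0, p_{-1}=1, q_{-2}=1, q_{-1}=0), until the denominator exceeds 13:
  i=0: a_0=3, p_0 = 3*1 + 0 = 3, q_0 = 3*0 + 1 = 1.
  i=1: a_1=7, p_1 = 7*3 + 1 = 22, q_1 = 7*1 + 0 = 7.
  i=2: a_2=2, p_2 = 2*22 + 3 = 47, q_2 = 2*7 + 1 = 15.
q_2 = 15 > 13, so the last convergent with denominator <= 13 is p_1/q_1 = 22/7.
The closest fraction with denominator <= 13 is either p_1/q_1 or the intermediate fraction (k*p_1 + p_0)/(k*q_1 + q_0) with the largest k >= 1 whose denominator stays <= 13; these approach x as k grows, and every other convergent or intermediate fraction in range is farther away.
Largest k: floor((13 - q_0)/q_1) = floor((13 - 1)/7) = 1.
That gives (1*22 + 3)/(1*7 + 1) = 25/8.
Compare the errors: |x - 22/7| = |185*7 - 22*59|/(59*7) = 3/413, and |x - 25/8| = |185*8 - 25*59|/(59*8) = 5/472.
Cross-multiplying, 3*472 = 1416 < 2065 = 5*413, so 3/413 is smaller: the convergent 22/7 is closer to x than 25/8.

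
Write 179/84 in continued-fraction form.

Run the Euclidean algorithm on 179 and 84; the successive quotients are the partial quotients a_0, a_1, ... (each step inverts the fractional part left over by the previous one):
  179 = 2*84 + 11, so a_0 = 2.
  84 = 7*11 + 7, so a_1 = 7.
  11 = 1*7 + 4, so a_2 = 1.
  7 = 1*4 + 3, so a_3 = 1.
  4 = 1*3 + 1, so a_4 = 1.
  3 = 3*1 + 0, so a_5 = 3.
The remainder reaches 0 after 6 divisions, so the expansion has 6 partial quotients, read off in order.

[2; 7, 1, 1, 1, 3]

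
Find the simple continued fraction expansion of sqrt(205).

[14; (3, 6, 1, 4, 1, 6, 3, 28)]

Write x_i = (sqrt(205) + m_i)/d_i with (m_0, d_0) = (0, 1). a_0 = floor(sqrt(205)) = 14, since 14^2 = 196 <= 205 < 225 = 15^2.
Iterate m_{i+1} = d_i*a_i - m_i, d_{i+1} = (205 - m_{i+1}^2)/d_i, a_{i+1} = floor((a_0 + m_{i+1})/d_{i+1}):
  m_1 = 1*14 - 0 = 14, d_1 = (205 - 14^2)/1 = 9/1 = 9, a_1 = floor((14 + 14)/9) = 3.
  m_2 = 9*3 - 14 = 13, d_2 = (205 - 13^2)/9 = 36/9 = 4, a_2 = floor((14 + 13)/4) = 6.
  m_3 = 4*6 - 13 = 11, d_3 = (205 - 11^2)/4 = 84/4 = 21, a_3 = floor((14 + 11)/21) = 1.
  m_4 = 21*1 - 11 = 10, d_4 = (205 - 10^2)/21 = 105/21 = 5, a_4 = floor((14 + 10)/5) = 4.
  m_5 = 5*4 - 10 = 10, d_5 = (205 - 10^2)/5 = 105/5 = 21, a_5 = floor((14 + 10)/21) = 1.
  m_6 = 21*1 - 10 = 11, d_6 = (205 - 11^2)/21 = 84/21 = 4, a_6 = floor((14 + 11)/4) = 6.
  m_7 = 4*6 - 11 = 13, d_7 = (205 - 13^2)/4 = 36/4 = 9, a_7 = floor((14 + 13)/9) = 3.
  m_8 = 9*3 - 13 = 14, d_8 = (205 - 14^2)/9 = 9/9 = 1, a_8 = floor((14 + 14)/1) = 28.
  m_9 = 1*28 - 14 = 14, d_9 = (205 - 14^2)/1 = 9/1 = 9: (m_9, d_9) = (m_1, d_1) = (14, 9), so from here the quotients repeat a_1, ..., a_8; the period length is 8.
Hence the expansion of sqrt(205) is a_0 = 14 followed by the repeating block 3, 6, 1, 4, 1, 6, 3, 28 (period 8).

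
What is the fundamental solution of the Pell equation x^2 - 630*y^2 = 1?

(x, y) = (251, 10)

First expand sqrt(630) as a continued fraction. With x_i = (sqrt(630) + m_i)/d_i and (m_0, d_0) = (0, 1): a_0 = floor(sqrt(630)) = 25, since 25^2 = 625 <= 630 < 676 = 26^2.
Iterate m_{i+1} = d_i*a_i - m_i, d_{i+1} = (630 - m_{i+1}^2)/d_i, a_{i+1} = floor((a_0 + m_{i+1})/d_{i+1}):
  m_1 = 1*25 - 0 = 25, d_1 = (630 - 25^2)/1 = 5/1 = 5, a_1 = floor((25 + 25)/5) = 10.
  m_2 = 5*10 - 25 = 25, d_2 = (630 - 25^2)/5 = 5/5 = 1, a_2 = floor((25 + 25)/1) = 50.
  m_3 = 1*50 - 25 = 25, d_3 = (630 - 25^2)/1 = 5/1 = 5: (m_3, d_3) = (m_1, d_1) = (25, 5), so from here the quotients repeat a_1, a_2; the period length is 2.
So sqrt(630) = [25; (10, 50)] with period length k = 2.
k is even, so the fundamental solution of x^2 - 630y^2 = 1 is (p_{k-1}, q_{k-1}) = (p_1, q_1); compute convergents through index 1.
Convergents (p_i = a_i*p_{i-1} + p_{i-2}, q_i = a_i*q_{i-1} + q_{i-2} with p_{-2}=0, p_{-1}=1, q_{-2}=1, q_{-1}=0):
  i=0: a_0=25, p_0 = 25*1 + 0 = 25, q_0 = 25*0 + 1 = 1.
  i=1: a_1=10, p_1 = 10*25 + 1 = 251, q_1 = 10*1 + 0 = 10.
Check: 251^2 - 630*10^2 = 63001 - 63000 = 1, so (x, y) = (251, 10) solves the equation, and by the theorem it is the least positive solution.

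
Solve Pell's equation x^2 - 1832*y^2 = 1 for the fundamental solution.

(x, y) = (22899, 535)

First expand sqrt(1832) as a continued fraction. With x_i = (sqrt(1832) + m_i)/d_i and (m_0, d_0) = (0, 1): a_0 = floor(sqrt(1832)) = 42, since 42^2 = 1764 <= 1832 < 1849 = 43^2.
Iterate m_{i+1} = d_i*a_i - m_i, d_{i+1} = (1832 - m_{i+1}^2)/d_i, a_{i+1} = floor((a_0 + m_{i+1})/d_{i+1}):
  m_1 = 1*42 - 0 = 42, d_1 = (1832 - 42^2)/1 = 68/1 = 68, a_1 = floor((42 + 42)/68) = 1.
  m_2 = 68*1 - 42 = 26, d_2 = (1832 - 26^2)/68 = 1156/68 = 17, a_2 = floor((42 + 26)/17) = 4.
  m_3 = 17*4 - 26 = 42, d_3 = (1832 - 42^2)/17 = 68/17 = 4, a_3 = floor((42 + 42)/4) = 21.
  m_4 = 4*21 - 42 = 42, d_4 = (1832 - 42^2)/4 = 68/4 = 17, a_4 = floor((42 + 42)/17) = 4.
  m_5 = 17*4 - 42 = 26, d_5 = (1832 - 26^2)/17 = 1156/17 = 68, a_5 = floor((42 + 26)/68) = 1.
  m_6 = 68*1 - 26 = 42, d_6 = (1832 - 42^2)/68 = 68/68 = 1, a_6 = floor((42 + 42)/1) = 84.
  m_7 = 1*84 - 42 = 42, d_7 = (1832 - 42^2)/1 = 68/1 = 68: (m_7, d_7) = (m_1, d_1) = (42, 68), so from here the quotients repeat a_1, ..., a_6; the period length is 6.
So sqrt(1832) = [42; (1, 4, 21, 4, 1, 84)] with period length k = 6.
k is even, so the fundamental solution of x^2 - 1832y^2 = 1 is (p_{k-1}, q_{k-1}) = (p_5, q_5); compute convergents through index 5.
Convergents (p_i = a_i*p_{i-1} + p_{i-2}, q_i = a_i*q_{i-1} + q_{i-2} with p_{-2}=0, p_{-1}=1, q_{-2}=1, q_{-1}=0):
  i=0: a_0=42, p_0 = 42*1 + 0 = 42, q_0 = 42*0 + 1 = 1.
  i=1: a_1=1, p_1 = 1*42 + 1 = 43, q_1 = 1*1 + 0 = 1.
  i=2: a_2=4, p_2 = 4*43 + 42 = 214, q_2 = 4*1 + 1 = 5.
  i=3: a_3=21, p_3 = 21*214 + 43 = 4537, q_3 = 21*5 + 1 = 106.
  i=4: a_4=4, p_4 = 4*4537 + 214 = 18362, q_4 = 4*106 + 5 = 429.
  i=5: a_5=1, p_5 = 1*18362 + 4537 = 22899, q_5 = 1*429 + 106 = 535.
Check: 22899^2 - 1832*535^2 = 524364201 - 524364200 = 1, so (x, y) = (22899, 535) solves the equation, and by the theorem it is the least positive solution.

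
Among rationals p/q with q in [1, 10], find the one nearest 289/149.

19/10

Expand x = 289/149 as a continued fraction with the Euclidean algorithm:
  289 = 1*149 + 140, so a_0 = 1.
  149 = 1*140 + 9, so a_1 = 1.
  140 = 15*9 + 5, so a_2 = 15.
  9 = 1*5 + 4, so a_3 = 1.
  5 = 1*4 + 1, so a_4 = 1.
  4 = 4*1 + 0, so a_5 = 4.
so x = [1; 1, 15, 1, 1, 4].
Convergents (p_i = a_i*p_{i-1} + p_{i-2}, q_i = a_i*q_{i-1} + q_{i-2} with p_{-2}=0, p_{-1}=1, q_{-2}=1, q_{-1}=0), until the denominator exceeds 10:
  i=0: a_0=1, p_0 = 1*1 + 0 = 1, q_0 = 1*0 + 1 = 1.
  i=1: a_1=1, p_1 = 1*1 + 1 = 2, q_1 = 1*1 + 0 = 1.
  i=2: a_2=15, p_2 = 15*2 + 1 = 31, q_2 = 15*1 + 1 = 16.
q_2 = 16 > 10, so the last convergent with denominator <= 10 is p_1/q_1 = 2/1.
The closest fraction with denominator <= 10 is either p_1/q_1 or the intermediate fraction (k*p_1 + p_0)/(k*q_1 + q_0) with the largest k >= 1 whose denominator stays <= 10; these approach x as k grows, and every other convergent or intermediate fraction in range is farther away.
Largest k: floor((10 - q_0)/q_1) = floor((10 - 1)/1) = 9.
That gives (9*2 + 1)/(9*1 + 1) = 19/10.
Compare the errors: |x - 2/1| = |289*1 - 2*149|/(149*1) = 9/149, and |x - 19/10| = |289*10 - 19*149|/(149*10) = 59/1490.
Cross-multiplying, 59*149 = 8791 < 13410 = 9*1490, so 59/1490 is smaller: the intermediate fraction 19/10 is closer to x than 2/1.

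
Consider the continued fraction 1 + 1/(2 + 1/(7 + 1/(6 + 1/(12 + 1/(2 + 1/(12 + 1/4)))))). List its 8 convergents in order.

Using the convergent recurrence p_i = a_i*p_{i-1} + p_{i-2}, q_i = a_i*q_{i-1} + q_{i-2} with p_{-2}=0, p_{-1}=1, q_{-2}=1, q_{-1}=0:
  i=0: a_0=1, p_0 = 1*1 + 0 = 1, q_0 = 1*0 + 1 = 1.
  i=1: a_1=2, p_1 = 2*1 + 1 = 3, q_1 = 2*1 + 0 = 2.
  i=2: a_2=7, p_2 = 7*3 + 1 = 22, q_2 = 7*2 + 1 = 15.
  i=3: a_3=6, p_3 = 6*22 + 3 = 135, q_3 = 6*15 + 2 = 92.
  i=4: a_4=12, p_4 = 12*135 + 22 = 1642, q_4 = 12*92 + 15 = 1119.
  i=5: a_5=2, p_5 = 2*1642 + 135 = 3419, q_5 = 2*1119 + 92 = 2330.
  i=6: a_6=12, p_6 = 12*3419 + 1642 = 42670, q_6 = 12*2330 + 1119 = 29079.
  i=7: a_7=4, p_7 = 4*42670 + 3419 = 174099, q_7 = 4*29079 + 2330 = 118646.

1/1, 3/2, 22/15, 135/92, 1642/1119, 3419/2330, 42670/29079, 174099/118646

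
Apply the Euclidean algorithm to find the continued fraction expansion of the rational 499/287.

Run the Euclidean algorithm on 499 and 287; the successive quotients are the partial quotients a_0, a_1, ... (each step inverts the fractional part left over by the previous one):
  499 = 1*287 + 212, so a_0 = 1.
  287 = 1*212 + 75, so a_1 = 1.
  212 = 2*75 + 62, so a_2 = 2.
  75 = 1*62 + 13, so a_3 = 1.
  62 = 4*13 + 10, so a_4 = 4.
  13 = 1*10 + 3, so a_5 = 1.
  10 = 3*3 + 1, so a_6 = 3.
  3 = 3*1 + 0, so a_7 = 3.
The remainder reaches 0 after 8 divisions, so the expansion has 8 partial quotients, read off in order.

[1; 1, 2, 1, 4, 1, 3, 3]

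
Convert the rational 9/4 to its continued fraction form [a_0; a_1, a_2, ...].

[2; 4]

Run the Euclidean algorithm on 9 and 4; the successive quotients are the partial quotients a_0, a_1, ... (each step inverts the fractional part left over by the previous one):
  9 = 2*4 + 1, so a_0 = 2.
  4 = 4*1 + 0, so a_1 = 4.
The remainder reaches 0 after 2 divisions, so the expansion has 2 partial quotients, read off in order.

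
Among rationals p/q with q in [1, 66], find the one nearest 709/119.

143/24

Expand x = 709/119 as a continued fraction with the Euclidean algorithm:
  709 = 5*119 + 114, so a_0 = 5.
  119 = 1*114 + 5, so a_1 = 1.
  114 = 22*5 + 4, so a_2 = 22.
  5 = 1*4 + 1, so a_3 = 1.
  4 = 4*1 + 0, so a_4 = 4.
so x = [5; 1, 22, 1, 4].
Convergents (p_i = a_i*p_{i-1} + p_{i-2}, q_i = a_i*q_{i-1} + q_{i-2} with p_{-2}=0, p_{-1}=1, q_{-2}=1, q_{-1}=0), until the denominator exceeds 66:
  i=0: a_0=5, p_0 = 5*1 + 0 = 5, q_0 = 5*0 + 1 = 1.
  i=1: a_1=1, p_1 = 1*5 + 1 = 6, q_1 = 1*1 + 0 = 1.
  i=2: a_2=22, p_2 = 22*6 + 5 = 137, q_2 = 22*1 + 1 = 23.
  i=3: a_3=1, p_3 = 1*137 + 6 = 143, q_3 = 1*23 + 1 = 24.
  i=4: a_4=4, p_4 = 4*143 + 137 = 709, q_4 = 4*24 + 23 = 119.
q_4 = 119 > 66, so the last convergent with denominator <= 66 is p_3/q_3 = 143/24.
The closest fraction with denominator <= 66 is either p_3/q_3 or the intermediate fraction (k*p_3 + p_2)/(k*q_3 + q_2) with the largest k >= 1 whose denominator stays <= 66; these approach x as k grows, and every other convergent or intermediate fraction in range is farther away.
Largest k: floor((66 - q_2)/q_3) = floor((66 - 23)/24) = 1.
That gives (1*143 + 137)/(1*24 + 23) = 280/47.
Compare the errors: |x - 143/24| = |709*24 - 143*119|/(119*24) = 1/2856, and |x - 280/47| = |709*47 - 280*119|/(119*47) = 3/5593.
Cross-multiplying, 1*5593 = 5593 < 8568 = 3*2856, so 1/2856 is smaller: the convergent 143/24 is closer to x than 280/47.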